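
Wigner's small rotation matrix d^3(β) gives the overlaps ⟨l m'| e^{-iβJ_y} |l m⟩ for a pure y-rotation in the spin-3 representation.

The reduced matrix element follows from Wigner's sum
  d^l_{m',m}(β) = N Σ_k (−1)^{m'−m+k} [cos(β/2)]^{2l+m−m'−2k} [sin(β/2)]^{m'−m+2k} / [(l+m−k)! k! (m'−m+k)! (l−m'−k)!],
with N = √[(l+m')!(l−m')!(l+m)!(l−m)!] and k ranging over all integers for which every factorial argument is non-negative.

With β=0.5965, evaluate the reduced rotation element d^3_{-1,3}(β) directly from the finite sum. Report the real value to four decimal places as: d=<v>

d=0.0264

d^3_{-1,3}(β=0.5965) via Wigner's sum:
c=cos(0.5965/2)=0.955852, s=sin(0.5965/2)=0.293848; N=√[2·24·720·1]=185.903201
k∈{4} keeps every argument non-negative
  k=4: (−1)^0·185.9032/(48)·0.9559^2·0.2938^4 = +0.026383
d^3_{-1,3}(0.5965) = +0.026383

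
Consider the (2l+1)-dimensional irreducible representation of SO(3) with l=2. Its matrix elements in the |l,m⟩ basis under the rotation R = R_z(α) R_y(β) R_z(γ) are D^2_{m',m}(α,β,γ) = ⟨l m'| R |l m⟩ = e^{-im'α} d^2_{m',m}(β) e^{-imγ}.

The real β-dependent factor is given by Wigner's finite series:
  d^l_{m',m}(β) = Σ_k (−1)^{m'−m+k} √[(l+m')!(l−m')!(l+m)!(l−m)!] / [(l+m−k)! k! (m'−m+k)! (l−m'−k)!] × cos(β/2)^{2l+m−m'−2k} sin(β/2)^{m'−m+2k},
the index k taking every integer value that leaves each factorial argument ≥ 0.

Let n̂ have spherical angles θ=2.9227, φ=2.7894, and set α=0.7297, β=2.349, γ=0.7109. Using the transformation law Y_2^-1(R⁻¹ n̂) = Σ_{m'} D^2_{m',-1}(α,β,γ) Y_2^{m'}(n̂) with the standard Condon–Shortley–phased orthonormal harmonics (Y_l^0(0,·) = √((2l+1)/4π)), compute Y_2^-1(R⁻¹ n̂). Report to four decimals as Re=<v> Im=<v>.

Re=0.3342 Im=0.1680

Need the full column D^2_{m',-1} for m'=−2..2 at α=0.7297, β=2.349, γ=0.7109.
cos(β/2)=0.386004, sin(β/2)=0.922497
d^2_{-2,-1}: single k=1 term ⇒ +0.106114;  D = -0.059873+0.087609i
d^2_{-1,-1}: k∈[0..1] ⇒ +0.022201 -0.380396 = -0.358195;  D = -0.046504-0.355163i
d^2_{0,-1}: k∈[0..1] ⇒ -0.129962 +0.742271 = +0.612309;  D = +0.463992+0.399541i
d^2_{1,-1}: k∈[0..1] ⇒ +0.380396 -0.724202 = -0.343806;  D = -0.343746+0.006463i
d^2_{2,-1}: single k=0 term ⇒ -0.606062;  D = -0.444068+0.412450i
Y_2^{m'}(θ=2.9227,φ=2.7894) and Σ D·Y over m':
  (-0.0599+0.0876i)·(+0.0139+0.0118i)  (-0.0465-0.3552i)·(+0.1537+0.0565i)  (+0.4640+0.3995i)·(+0.5862+0.0000i)  (-0.3437+0.0065i)·(-0.1537+0.0565i)  (-0.4441+0.4124i)·(+0.0139-0.0118i)
Y_2^-1(R⁻¹ n̂) = +0.334199+0.168042i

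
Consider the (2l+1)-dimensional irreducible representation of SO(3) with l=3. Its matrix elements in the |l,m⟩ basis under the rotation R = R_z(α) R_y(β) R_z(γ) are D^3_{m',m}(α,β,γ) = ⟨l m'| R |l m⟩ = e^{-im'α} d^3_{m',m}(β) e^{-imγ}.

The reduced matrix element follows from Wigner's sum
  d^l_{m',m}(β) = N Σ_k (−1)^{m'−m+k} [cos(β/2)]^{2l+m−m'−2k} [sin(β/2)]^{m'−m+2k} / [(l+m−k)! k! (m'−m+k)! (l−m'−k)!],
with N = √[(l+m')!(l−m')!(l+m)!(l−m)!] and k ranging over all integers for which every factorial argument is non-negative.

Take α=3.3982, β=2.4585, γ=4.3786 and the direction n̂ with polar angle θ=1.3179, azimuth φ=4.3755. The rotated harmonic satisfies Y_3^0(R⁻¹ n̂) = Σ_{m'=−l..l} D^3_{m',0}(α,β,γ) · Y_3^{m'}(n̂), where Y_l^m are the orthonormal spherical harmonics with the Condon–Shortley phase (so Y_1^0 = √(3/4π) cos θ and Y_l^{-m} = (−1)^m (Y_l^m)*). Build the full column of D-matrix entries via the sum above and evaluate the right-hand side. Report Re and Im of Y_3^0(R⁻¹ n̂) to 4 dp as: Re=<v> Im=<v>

Re=-0.1593 Im=0.0000

Need the full column D^3_{m',0} for m'=−3..3 at α=3.3982, β=2.4585, γ=4.3786.
cos(β/2)=0.334944, sin(β/2)=0.942238
d^3_{-3,0}: single k=3 term ⇒ +0.140577;  D = -0.100939-0.097843i
d^3_{-2,0}: k∈[2..3] ⇒ +0.061203 -0.484338 = -0.423135;  D = -0.368623-0.207751i
d^3_{-1,0}: k∈[1..3] ⇒ +0.013760 -0.326672 +0.861720 = +0.548808;  D = -0.530838-0.139288i
d^3_{0,0}: k∈[0..3] ⇒ +0.001412 -0.100567 +0.795849 -0.699783 = -0.003089;  D = -0.003089+0.000000i
d^3_{1,0}: k∈[0..2] ⇒ -0.013760 +0.326672 -0.861720 = -0.548808;  D = +0.530838-0.139288i
d^3_{2,0}: k∈[0..1] ⇒ +0.061203 -0.484338 = -0.423135;  D = -0.368623+0.207751i
d^3_{3,0}: single k=0 term ⇒ -0.140577;  D = +0.100939-0.097843i
Y_3^{m'}(θ=1.3179,φ=4.3755) and Σ D·Y over m':
  (-0.1009-0.0978i)·(+0.3208-0.2012i)  (-0.3686-0.2078i)·(-0.1873-0.1496i)  (-0.5308-0.1393i)·(+0.0711-0.2029i)  (-0.0031+0.0000i)·(-0.2509+0.0000i)  (+0.5308-0.1393i)·(-0.0711-0.2029i)  (-0.3686+0.2078i)·(-0.1873+0.1496i)  (+0.1009-0.0978i)·(-0.3208-0.2012i)
Y_3^0(R⁻¹ n̂) = -0.159349+0.000000i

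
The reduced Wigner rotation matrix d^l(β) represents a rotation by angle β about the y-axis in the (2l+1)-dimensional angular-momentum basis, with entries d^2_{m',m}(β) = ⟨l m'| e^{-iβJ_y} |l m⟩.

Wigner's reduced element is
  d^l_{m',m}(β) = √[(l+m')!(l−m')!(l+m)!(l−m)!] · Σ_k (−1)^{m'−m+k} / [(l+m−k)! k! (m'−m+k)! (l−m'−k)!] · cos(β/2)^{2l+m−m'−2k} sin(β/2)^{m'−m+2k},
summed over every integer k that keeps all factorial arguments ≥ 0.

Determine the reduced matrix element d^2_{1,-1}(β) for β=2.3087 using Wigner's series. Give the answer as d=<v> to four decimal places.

d^2_{1,-1}(β=2.3087) via Wigner's sum:
c=cos(2.3087/2)=0.404513, s=sin(2.3087/2)=0.914532; N=√[6·1·1·6]=6.000000
k: max(0,(-1)−(1))=0 … min(2+(-1),2−(1))=1
  k=0: (−1)^2·6.0000/(2)·0.4045^2·0.9145^2 = +0.410567
  k=1: (−1)^3·6.0000/(6)·0.4045^0·0.9145^4 = -0.699513
d^2_{1,-1}(2.3087) = +0.410567 -0.699513 = -0.288946

d=-0.2889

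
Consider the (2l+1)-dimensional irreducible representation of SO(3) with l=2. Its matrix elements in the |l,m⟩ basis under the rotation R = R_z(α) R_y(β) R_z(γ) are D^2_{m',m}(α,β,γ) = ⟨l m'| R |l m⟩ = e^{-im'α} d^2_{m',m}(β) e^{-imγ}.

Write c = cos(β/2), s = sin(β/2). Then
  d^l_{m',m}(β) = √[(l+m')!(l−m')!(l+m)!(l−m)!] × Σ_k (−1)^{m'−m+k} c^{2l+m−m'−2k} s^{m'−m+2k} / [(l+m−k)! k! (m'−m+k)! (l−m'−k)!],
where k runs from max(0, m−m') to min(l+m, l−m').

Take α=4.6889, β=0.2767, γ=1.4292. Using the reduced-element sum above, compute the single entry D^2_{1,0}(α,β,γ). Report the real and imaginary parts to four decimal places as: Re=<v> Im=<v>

Re=0.0076 Im=-0.3218

Split into d^2_{1,0}(β=0.2767) × two z-phases.
c=cos(0.2767/2)=0.990445, s=sin(0.2767/2)=0.137909; N=√[6·1·2·2]=4.898979
Admissible k: 0..1 (factorial args all ≥0)
  k=0: (−1)^1·4.8990/(2)·0.9904^3·0.1379^1 = -0.328216
  k=1: (−1)^2·4.8990/(2)·0.9904^1·0.1379^3 = +0.006363
d^2_{1,0}(0.2767) = -0.328216 +0.006363 = -0.321852
D = (-0.023487+0.999724i)·(-0.321852)·(+1.000000+0.000000i) = +0.007559-0.321764i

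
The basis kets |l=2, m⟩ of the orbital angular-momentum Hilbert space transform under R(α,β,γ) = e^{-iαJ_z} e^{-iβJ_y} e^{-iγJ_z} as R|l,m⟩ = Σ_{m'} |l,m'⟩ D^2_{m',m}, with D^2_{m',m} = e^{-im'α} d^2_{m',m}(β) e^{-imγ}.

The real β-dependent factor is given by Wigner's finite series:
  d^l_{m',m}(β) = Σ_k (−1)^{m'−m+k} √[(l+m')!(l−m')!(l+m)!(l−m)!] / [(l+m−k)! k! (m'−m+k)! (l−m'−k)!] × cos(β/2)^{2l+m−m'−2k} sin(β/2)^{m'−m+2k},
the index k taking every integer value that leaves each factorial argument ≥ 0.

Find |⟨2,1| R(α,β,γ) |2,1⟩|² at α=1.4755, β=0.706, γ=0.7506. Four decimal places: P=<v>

P=0.2112

First d^2_{1,1}(β=0.706), then the phase factors e^{-i(1)α} and e^{-i(1)γ}:
c=cos(0.706/2)=0.938340, s=sin(0.706/2)=0.345714; N=√[6·1·6·1]=6.000000
The bounds max(0,m−m')=0 and min(l+m,l−m')=1 give 2 terms
  k=0: (−1)^0·6.0000/(6)·0.9383^4·0.3457^0 = +0.775248
  k=1: (−1)^1·6.0000/(2)·0.9383^2·0.3457^2 = -0.315701
d^2_{1,1}(0.706) = +0.775248 -0.315701 = +0.459546
|D^2_{1,1}|² = |d^2_{1,1}(β)|² = (+0.459546)² = 0.211183 (the z-rotation phases have unit modulus)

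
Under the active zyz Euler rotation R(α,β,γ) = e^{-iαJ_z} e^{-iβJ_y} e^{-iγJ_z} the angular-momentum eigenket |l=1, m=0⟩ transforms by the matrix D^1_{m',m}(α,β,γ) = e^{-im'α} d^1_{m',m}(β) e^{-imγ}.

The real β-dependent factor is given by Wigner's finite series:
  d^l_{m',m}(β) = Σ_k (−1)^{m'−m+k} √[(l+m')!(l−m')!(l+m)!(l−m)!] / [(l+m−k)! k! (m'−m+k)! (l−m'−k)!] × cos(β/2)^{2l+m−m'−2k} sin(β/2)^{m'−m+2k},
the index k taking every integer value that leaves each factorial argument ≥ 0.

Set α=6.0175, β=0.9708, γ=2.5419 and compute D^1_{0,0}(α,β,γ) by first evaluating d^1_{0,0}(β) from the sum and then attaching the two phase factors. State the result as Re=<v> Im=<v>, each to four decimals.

Re=0.5646 Im=0.0000

First d^1_{0,0}(β=0.9708), then the phase factors e^{-i(0)α} and e^{-i(0)γ}:
Half-angle: c=0.884488, s=0.466562. N=√(1·1·1·1)=1.000000
k: max(0,(0)−(0))=0 … min(1+(0),1−(0))=1
  k=0: (−1)^0·1.0000/(1)·0.8845^2·0.4666^0 = +0.782320
  k=1: (−1)^1·1.0000/(1)·0.8845^0·0.4666^2 = -0.217680
d^1_{0,0}(0.9708) = +0.782320 -0.217680 = +0.564639
Phases: e^{-i·(0)·6.0175}=+1.000000+0.000000i, e^{-i·(0)·2.5419}=+1.000000+0.000000i ⇒ D=+0.564639+0.000000i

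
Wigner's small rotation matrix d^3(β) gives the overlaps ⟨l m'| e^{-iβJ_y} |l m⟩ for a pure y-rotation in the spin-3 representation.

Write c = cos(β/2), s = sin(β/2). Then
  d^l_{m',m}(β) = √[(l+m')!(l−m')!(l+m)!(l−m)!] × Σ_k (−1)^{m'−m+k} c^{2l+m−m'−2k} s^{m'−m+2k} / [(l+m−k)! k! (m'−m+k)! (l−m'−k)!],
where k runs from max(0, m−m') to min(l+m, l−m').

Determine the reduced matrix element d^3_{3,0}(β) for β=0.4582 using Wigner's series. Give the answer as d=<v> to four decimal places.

d^3_{3,0}(β=0.4582) via Wigner's sum:
With c≡cos(β/2)=0.973871 and s≡sin(β/2)=0.227101, N=[720·1·6·6]^{1/2}=160.996894
The bounds max(0,m−m')=0 and min(l+m,l−m')=0 give 1 term
  k=0: (−1)^3·160.9969/(36)·0.9739^3·0.2271^3 = -0.048381
d^3_{3,0}(0.4582) = -0.048381

d=-0.0484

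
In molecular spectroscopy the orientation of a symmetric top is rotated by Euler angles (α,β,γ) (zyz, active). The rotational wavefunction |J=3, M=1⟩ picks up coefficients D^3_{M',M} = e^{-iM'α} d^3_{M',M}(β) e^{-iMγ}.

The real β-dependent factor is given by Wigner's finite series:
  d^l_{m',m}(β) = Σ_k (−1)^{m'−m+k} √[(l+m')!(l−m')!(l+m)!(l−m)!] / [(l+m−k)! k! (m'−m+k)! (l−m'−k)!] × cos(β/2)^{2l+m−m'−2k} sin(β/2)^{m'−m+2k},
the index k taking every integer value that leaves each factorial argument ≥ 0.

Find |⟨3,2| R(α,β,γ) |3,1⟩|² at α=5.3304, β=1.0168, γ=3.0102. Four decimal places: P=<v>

P=0.0880

D^3_{2,1}(5.3304,1.0168,3.0102) = e^{-i·2·5.3304}·d^3_{2,1}(1.0168)·e^{-i·1·3.0102}. Compute d first:
With c≡cos(β/2)=0.873524 and s≡sin(β/2)=0.486780, N=[120·1·24·2]^{1/2}=75.894664
k: max(0,(1)−(2))=0 … min(3+(1),3−(2))=1
  k=0: (−1)^1·75.8947/(24)·0.8735^5·0.4868^1 = -0.782904
  k=1: (−1)^2·75.8947/(12)·0.8735^3·0.4868^3 = +0.486244
d^3_{2,1}(1.0168) = -0.782904 +0.486244 = -0.296660
|D^3_{2,1}|² = |d^3_{2,1}(β)|² = (-0.296660)² = 0.088007 (the z-rotation phases have unit modulus)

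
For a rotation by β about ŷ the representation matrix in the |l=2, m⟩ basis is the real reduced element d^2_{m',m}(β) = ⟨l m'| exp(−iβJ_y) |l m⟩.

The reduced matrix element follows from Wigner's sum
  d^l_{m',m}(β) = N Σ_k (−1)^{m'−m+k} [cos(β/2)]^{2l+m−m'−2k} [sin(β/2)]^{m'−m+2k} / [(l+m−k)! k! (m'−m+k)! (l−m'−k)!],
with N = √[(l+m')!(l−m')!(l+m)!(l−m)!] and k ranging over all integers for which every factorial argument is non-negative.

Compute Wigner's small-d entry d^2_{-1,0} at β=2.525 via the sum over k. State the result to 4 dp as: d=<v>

d=-0.5778

d^2_{-1,0}(β=2.525) via Wigner's sum:
With c≡cos(β/2)=0.303436 and s≡sin(β/2)=0.952852, N=[1·6·2·2]^{1/2}=4.898979
k∈{1,2} keeps every argument non-negative
  k=1: (−1)^0·4.8990/(2)·0.3034^3·0.9529^1 = +0.065208
  k=2: (−1)^1·4.8990/(2)·0.3034^1·0.9529^3 = -0.643011
d^2_{-1,0}(2.525) = +0.065208 -0.643011 = -0.577803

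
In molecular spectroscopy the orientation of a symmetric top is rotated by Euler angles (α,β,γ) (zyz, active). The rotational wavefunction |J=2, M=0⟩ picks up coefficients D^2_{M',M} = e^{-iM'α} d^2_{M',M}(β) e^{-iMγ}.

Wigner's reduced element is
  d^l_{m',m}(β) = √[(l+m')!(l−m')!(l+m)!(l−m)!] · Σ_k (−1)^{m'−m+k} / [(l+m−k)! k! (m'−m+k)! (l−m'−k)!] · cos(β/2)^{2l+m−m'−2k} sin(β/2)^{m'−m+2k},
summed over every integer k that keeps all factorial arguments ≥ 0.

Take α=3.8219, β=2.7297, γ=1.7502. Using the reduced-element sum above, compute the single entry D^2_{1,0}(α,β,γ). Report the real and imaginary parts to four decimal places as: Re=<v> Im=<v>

Split into d^2_{1,0}(β=2.7297) × two z-phases.
Half-angle: c=0.204494, s=0.978868. N=√(6·1·2·2)=4.898979
k: max(0,(0)−(1))=0 … min(2+(0),2−(1))=1
  k=0: (−1)^1·4.8990/(2)·0.2045^3·0.9789^1 = -0.020504
  k=1: (−1)^2·4.8990/(2)·0.2045^1·0.9789^3 = +0.469816
d^2_{1,0}(2.7297) = -0.020504 +0.469816 = +0.449312
Phases: e^{-i·(1)·3.8219}=-0.777379+0.629032i, e^{-i·(0)·1.7502}=+1.000000+0.000000i ⇒ D=-0.349286+0.282631i

Re=-0.3493 Im=0.2826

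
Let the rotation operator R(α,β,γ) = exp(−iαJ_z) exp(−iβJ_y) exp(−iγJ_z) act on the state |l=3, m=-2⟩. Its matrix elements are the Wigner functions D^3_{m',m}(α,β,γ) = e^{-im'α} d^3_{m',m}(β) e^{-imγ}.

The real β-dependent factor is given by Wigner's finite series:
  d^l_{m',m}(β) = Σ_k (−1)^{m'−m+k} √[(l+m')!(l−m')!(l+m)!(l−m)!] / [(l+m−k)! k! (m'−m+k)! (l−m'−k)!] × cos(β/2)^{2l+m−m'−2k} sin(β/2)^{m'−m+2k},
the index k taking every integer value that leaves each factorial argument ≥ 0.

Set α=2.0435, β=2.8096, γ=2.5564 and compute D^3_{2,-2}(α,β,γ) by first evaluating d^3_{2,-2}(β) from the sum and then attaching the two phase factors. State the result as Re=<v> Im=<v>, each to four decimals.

Re=-0.4101 Im=-0.6765

Split into d^3_{2,-2}(β=2.8096) × two z-phases.
c=cos(2.8096/2)=0.165235, s=sin(2.8096/2)=0.986254; N=√[120·1·1·120]=120.000000
k∈{0,1} keeps every argument non-negative
  k=0: (−1)^4·120.0000/(24)·0.1652^2·0.9863^4 = +0.129161
  k=1: (−1)^5·120.0000/(120)·0.1652^0·0.9863^6 = -0.920308
d^3_{2,-2}(2.8096) = +0.129161 -0.920308 = -0.791148
Attach z-rotation phases: D = e^{-i(2)(2.0435)}·(-0.791148)·e^{-i(-2)(2.5564)} = -0.410143-0.676533i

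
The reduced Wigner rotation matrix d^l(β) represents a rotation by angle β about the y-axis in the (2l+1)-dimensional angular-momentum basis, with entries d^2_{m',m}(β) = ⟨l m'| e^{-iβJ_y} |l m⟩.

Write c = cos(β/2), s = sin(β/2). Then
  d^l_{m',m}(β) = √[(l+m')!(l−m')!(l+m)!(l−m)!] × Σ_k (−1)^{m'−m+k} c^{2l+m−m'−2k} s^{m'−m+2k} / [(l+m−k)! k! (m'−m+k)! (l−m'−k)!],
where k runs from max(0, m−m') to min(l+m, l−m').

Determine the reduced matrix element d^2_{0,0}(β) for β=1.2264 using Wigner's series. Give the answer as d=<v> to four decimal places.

d=-0.3290

d^2_{0,0}(β=1.2264) via Wigner's sum:
With c≡cos(β/2)=0.817811 and s≡sin(β/2)=0.575487, N=[2·2·2·2]^{1/2}=4.000000
k: max(0,(0)−(0))=0 … min(2+(0),2−(0))=2
  k=0: (−1)^0·4.0000/(4)·0.8178^4·0.5755^0 = +0.447313
  k=1: (−1)^1·4.0000/(1)·0.8178^2·0.5755^2 = -0.886007
  k=2: (−1)^2·4.0000/(4)·0.8178^0·0.5755^4 = +0.109684
d^2_{0,0}(1.2264) = +0.447313 -0.886007 +0.109684 = -0.329010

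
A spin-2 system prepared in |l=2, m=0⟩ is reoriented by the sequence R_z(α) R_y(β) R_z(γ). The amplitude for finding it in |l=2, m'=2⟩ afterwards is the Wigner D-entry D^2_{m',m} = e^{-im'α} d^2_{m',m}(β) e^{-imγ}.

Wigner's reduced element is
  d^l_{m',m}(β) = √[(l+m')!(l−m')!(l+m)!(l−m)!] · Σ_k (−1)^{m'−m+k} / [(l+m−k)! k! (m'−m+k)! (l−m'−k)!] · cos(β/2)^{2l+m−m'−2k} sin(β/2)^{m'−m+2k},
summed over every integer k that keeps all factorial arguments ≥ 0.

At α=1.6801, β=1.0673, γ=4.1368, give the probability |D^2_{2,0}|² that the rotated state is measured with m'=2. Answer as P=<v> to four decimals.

First d^2_{2,0}(β=1.0673), then the phase factors e^{-i(2)α} and e^{-i(0)γ}:
Half-angle: c=0.860956, s=0.508679. N=√(24·1·2·2)=9.797959
k∈{0} keeps every argument non-negative
  k=0: (−1)^2·9.7980/(4)·0.8610^2·0.5087^2 = +0.469814
d^2_{2,0}(1.0673) = +0.469814
|D^2_{2,0}|² = |d^2_{2,0}(β)|² = (+0.469814)² = 0.220725 (the z-rotation phases have unit modulus)

P=0.2207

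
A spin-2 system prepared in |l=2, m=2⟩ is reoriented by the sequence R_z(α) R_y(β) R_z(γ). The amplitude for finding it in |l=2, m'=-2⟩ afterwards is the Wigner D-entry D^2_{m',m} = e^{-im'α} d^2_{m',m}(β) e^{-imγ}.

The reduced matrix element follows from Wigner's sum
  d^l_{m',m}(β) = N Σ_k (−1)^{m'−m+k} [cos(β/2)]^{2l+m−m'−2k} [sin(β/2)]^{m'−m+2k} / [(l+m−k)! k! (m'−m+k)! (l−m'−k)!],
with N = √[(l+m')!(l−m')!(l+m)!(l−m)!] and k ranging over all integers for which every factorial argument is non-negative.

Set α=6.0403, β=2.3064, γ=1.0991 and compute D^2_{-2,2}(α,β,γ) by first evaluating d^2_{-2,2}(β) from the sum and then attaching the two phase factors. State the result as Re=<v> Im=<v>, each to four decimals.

Re=-0.6263 Im=-0.3084

Split into d^2_{-2,2}(β=2.3064) × two z-phases.
Half-angle: c=0.405565, s=0.914066. N=√(1·24·24·1)=24.000000
k: max(0,(2)−(-2))=4 … min(2+(2),2−(-2))=4
  k=4: (−1)^0·24.0000/(24)·0.4056^0·0.9141^4 = +0.698089
d^2_{-2,2}(2.3064) = +0.698089
Attach z-rotation phases: D = e^{-i(-2)(6.0403)}·(+0.698089)·e^{-i(2)(1.0991)} = -0.626260-0.308427i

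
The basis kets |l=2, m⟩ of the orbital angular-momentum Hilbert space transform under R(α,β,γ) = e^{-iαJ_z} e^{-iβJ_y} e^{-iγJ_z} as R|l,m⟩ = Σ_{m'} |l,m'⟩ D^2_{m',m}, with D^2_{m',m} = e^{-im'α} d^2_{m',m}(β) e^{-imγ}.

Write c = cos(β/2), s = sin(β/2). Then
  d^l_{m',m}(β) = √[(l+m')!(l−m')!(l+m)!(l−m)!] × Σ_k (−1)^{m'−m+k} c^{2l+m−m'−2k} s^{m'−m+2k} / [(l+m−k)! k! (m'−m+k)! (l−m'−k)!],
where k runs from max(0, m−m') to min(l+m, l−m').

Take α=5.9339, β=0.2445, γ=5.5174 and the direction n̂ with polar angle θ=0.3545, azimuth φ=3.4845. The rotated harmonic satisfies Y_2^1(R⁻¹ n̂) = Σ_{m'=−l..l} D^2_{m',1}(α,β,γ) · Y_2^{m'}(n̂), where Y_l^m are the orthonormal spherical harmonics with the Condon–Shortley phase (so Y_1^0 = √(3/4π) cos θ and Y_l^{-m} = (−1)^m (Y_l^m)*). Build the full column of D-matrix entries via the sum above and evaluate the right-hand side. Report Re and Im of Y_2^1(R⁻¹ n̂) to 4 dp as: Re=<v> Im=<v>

Need the full column D^2_{m',1} for m'=−2..2 at α=5.9339, β=0.2445, γ=5.5174.
cos(β/2)=0.992537, sin(β/2)=0.121946
d^2_{-2,1}: single k=3 term ⇒ +0.003600;  D = +0.003592+0.000242i
d^2_{-1,1}: k∈[2..3] ⇒ +0.043949 -0.000221 = +0.043728;  D = +0.039989+0.017691i
d^2_{0,1}: k∈[1..2] ⇒ +0.292067 -0.004409 = +0.287658;  D = +0.207355+0.199377i
d^2_{1,1}: k∈[0..1] ⇒ +0.970480 -0.043949 = +0.926531;  D = +0.407779+0.831971i
d^2_{2,1}: single k=0 term ⇒ -0.238471;  D = -0.025335-0.237122i
Y_2^{m'}(θ=0.3545,φ=3.4845) and Σ D·Y over m':
  (+0.0036+0.0002i)·(+0.0360-0.0295i)  (+0.0400+0.0177i)·(-0.2369+0.0846i)  (+0.2074+0.1994i)·(+0.5168+0.0000i)  (+0.4078+0.8320i)·(+0.2369+0.0846i)  (-0.0253-0.2371i)·(+0.0360+0.0295i)
Y_2^1(R⁻¹ n̂) = +0.128635+0.324374i

Re=0.1286 Im=0.3244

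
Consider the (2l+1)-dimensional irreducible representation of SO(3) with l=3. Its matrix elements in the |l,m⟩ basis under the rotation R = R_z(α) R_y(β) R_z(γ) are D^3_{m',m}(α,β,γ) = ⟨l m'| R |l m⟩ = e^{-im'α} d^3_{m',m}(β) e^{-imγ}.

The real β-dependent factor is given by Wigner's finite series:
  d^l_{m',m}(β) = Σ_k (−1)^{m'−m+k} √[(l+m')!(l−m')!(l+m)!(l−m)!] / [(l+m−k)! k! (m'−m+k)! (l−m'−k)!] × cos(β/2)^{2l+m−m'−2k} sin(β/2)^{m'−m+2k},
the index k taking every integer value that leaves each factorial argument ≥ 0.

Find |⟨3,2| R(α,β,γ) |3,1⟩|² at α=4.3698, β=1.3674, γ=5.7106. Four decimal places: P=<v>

P=0.0336

D^3_{2,1}(4.3698,1.3674,5.7106) = e^{-i·2·4.3698}·d^3_{2,1}(1.3674)·e^{-i·1·5.7106}. Compute d first:
With c≡cos(β/2)=0.775241 and s≡sin(β/2)=0.631666, N=[120·1·24·2]^{1/2}=75.894664
k∈{0,1} keeps every argument non-negative
  k=0: (−1)^1·75.8947/(24)·0.7752^5·0.6317^1 = -0.559333
  k=1: (−1)^2·75.8947/(12)·0.7752^3·0.6317^3 = +0.742680
d^3_{2,1}(1.3674) = -0.559333 +0.742680 = +0.183347
|D^3_{2,1}|² = |d^3_{2,1}(β)|² = (+0.183347)² = 0.033616 (the z-rotation phases have unit modulus)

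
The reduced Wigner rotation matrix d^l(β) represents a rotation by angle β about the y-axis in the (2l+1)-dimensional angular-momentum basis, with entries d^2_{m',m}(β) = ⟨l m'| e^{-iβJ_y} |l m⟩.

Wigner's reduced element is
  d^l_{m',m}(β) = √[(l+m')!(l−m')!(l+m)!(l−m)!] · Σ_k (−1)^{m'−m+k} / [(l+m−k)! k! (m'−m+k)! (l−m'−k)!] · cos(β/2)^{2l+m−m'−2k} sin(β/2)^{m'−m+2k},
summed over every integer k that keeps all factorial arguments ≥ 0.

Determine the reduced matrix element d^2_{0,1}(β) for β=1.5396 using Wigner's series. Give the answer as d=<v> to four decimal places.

d^2_{0,1}(β=1.5396) via Wigner's sum:
With c≡cos(β/2)=0.718050 and s≡sin(β/2)=0.695992, N=[2·2·6·1]^{1/2}=4.898979
The bounds max(0,m−m')=1 and min(l+m,l−m')=2 give 2 terms
  k=1: (−1)^0·4.8990/(2)·0.7180^3·0.6960^1 = +0.631166
  k=2: (−1)^1·4.8990/(2)·0.7180^1·0.6960^3 = -0.592983
d^2_{0,1}(1.5396) = +0.631166 -0.592983 = +0.038183

d=0.0382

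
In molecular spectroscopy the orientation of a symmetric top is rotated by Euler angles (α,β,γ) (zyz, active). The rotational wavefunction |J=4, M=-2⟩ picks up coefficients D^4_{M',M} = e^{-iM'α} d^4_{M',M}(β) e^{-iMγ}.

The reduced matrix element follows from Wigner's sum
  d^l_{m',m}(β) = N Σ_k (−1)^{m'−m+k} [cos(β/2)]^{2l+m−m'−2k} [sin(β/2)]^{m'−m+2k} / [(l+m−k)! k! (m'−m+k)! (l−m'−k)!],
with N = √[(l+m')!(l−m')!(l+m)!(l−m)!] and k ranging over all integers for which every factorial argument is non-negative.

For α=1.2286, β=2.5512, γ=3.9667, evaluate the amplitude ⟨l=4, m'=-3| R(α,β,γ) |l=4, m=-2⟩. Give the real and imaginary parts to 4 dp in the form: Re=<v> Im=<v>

First d^4_{-3,-2}(β=2.5512), then the phase factors e^{-i(-3)α} and e^{-i(-2)γ}:
Half-angle: c=0.290928, s=0.956745. N=√(1·5040·2·720)=2693.993318
k: max(0,(-2)−(-3))=1 … min(4+(-2),4−(-3))=2
  k=1: (−1)^0·2693.9933/(720)·0.2909^7·0.9567^1 = +0.000631
  k=2: (−1)^1·2693.9933/(240)·0.2909^5·0.9567^3 = -0.020488
d^4_{-3,-2}(2.5512) = +0.000631 -0.020488 = -0.019857
Phases: e^{-i·(-3)·1.2286}=-0.855538-0.517740i, e^{-i·(-2)·3.9667}=-0.079335+0.996848i ⇒ D=-0.011596+0.016119i

Re=-0.0116 Im=0.0161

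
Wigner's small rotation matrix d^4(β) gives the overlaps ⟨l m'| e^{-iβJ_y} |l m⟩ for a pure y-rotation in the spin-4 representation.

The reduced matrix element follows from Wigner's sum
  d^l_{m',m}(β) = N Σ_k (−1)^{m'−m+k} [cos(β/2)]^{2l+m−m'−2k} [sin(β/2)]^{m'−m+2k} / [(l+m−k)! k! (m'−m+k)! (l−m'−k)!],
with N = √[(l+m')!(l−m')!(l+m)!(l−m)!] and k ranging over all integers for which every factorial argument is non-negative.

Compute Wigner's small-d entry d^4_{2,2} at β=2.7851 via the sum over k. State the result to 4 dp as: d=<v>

d^4_{2,2}(β=2.7851) via Wigner's sum:
c=cos(2.7851/2)=0.177304, s=sin(2.7851/2)=0.984156; N=√[720·2·720·2]=1440.000000
k: max(0,(2)−(2))=0 … min(4+(2),4−(2))=2
  k=0: (−1)^0·1440.0000/(1440)·0.1773^8·0.9842^0 = +0.000001
  k=1: (−1)^1·1440.0000/(120)·0.1773^6·0.9842^2 = -0.000361
  k=2: (−1)^2·1440.0000/(96)·0.1773^4·0.9842^4 = +0.013907
d^4_{2,2}(2.7851) = +0.000001 -0.000361 +0.013907 = +0.013546

d=0.0135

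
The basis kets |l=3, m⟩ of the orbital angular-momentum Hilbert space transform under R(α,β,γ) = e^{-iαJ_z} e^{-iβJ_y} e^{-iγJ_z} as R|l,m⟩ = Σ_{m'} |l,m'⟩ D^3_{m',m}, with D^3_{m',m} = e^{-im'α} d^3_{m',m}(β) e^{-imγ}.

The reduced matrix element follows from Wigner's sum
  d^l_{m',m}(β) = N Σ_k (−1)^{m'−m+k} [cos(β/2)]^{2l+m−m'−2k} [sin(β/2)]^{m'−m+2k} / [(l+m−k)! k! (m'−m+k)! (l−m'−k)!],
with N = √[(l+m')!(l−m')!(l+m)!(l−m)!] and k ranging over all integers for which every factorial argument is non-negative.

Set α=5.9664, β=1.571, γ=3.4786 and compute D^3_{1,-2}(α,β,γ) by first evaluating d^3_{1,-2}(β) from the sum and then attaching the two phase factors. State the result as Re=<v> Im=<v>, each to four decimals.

Re=-0.2165 Im=-0.3305

Split into d^3_{1,-2}(β=1.571) × two z-phases.
With c≡cos(β/2)=0.707035 and s≡sin(β/2)=0.707179, N=[24·2·1·120]^{1/2}=75.894664
k∈{0,1} keeps every argument non-negative
  k=0: (−1)^3·75.8947/(12)·0.7070^3·0.7072^3 = -0.790569
  k=1: (−1)^4·75.8947/(24)·0.7070^1·0.7072^5 = +0.395446
d^3_{1,-2}(1.571) = -0.790569 +0.395446 = -0.395124
Attach z-rotation phases: D = e^{-i(1)(5.9664)}·(-0.395124)·e^{-i(-2)(3.4786)} = -0.216536-0.330507i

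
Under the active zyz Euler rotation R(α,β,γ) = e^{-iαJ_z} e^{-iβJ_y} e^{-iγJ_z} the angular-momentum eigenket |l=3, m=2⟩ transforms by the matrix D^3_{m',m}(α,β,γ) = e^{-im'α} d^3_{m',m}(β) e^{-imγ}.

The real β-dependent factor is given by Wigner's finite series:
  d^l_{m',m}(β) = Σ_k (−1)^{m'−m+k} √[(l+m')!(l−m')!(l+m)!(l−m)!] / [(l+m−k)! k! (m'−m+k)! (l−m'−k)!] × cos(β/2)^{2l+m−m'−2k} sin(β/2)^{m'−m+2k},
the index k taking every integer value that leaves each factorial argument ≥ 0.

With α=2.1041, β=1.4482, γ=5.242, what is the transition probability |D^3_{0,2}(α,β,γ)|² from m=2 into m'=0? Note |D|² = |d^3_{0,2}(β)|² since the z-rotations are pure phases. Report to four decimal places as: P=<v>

P=0.0272

Split into d^3_{0,2}(β=1.4482) × two z-phases.
Half-angle: c=0.749096, s=0.662462. N=√(6·6·120·1)=65.726707
k∈{2,3} keeps every argument non-negative
  k=2: (−1)^0·65.7267/(12)·0.7491^4·0.6625^2 = +0.756888
  k=3: (−1)^1·65.7267/(12)·0.7491^2·0.6625^4 = -0.591941
d^3_{0,2}(1.4482) = +0.756888 -0.591941 = +0.164948
|D^3_{0,2}|² = |d^3_{0,2}(β)|² = (+0.164948)² = 0.027208 (the z-rotation phases have unit modulus)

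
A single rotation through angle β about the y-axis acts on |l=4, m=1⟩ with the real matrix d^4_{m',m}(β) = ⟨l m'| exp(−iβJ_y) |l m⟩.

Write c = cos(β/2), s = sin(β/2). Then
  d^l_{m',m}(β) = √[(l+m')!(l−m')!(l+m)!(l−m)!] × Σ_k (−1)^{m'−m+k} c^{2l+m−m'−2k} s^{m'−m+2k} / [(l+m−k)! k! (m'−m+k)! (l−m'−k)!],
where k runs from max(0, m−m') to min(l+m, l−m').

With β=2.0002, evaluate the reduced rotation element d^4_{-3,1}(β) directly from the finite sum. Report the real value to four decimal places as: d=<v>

d=-0.2576

d^4_{-3,1}(β=2.0002) via Wigner's sum:
c=cos(2.0002/2)=0.540218, s=sin(2.0002/2)=0.841525; N=√[1·5040·120·6]=1904.940944
Admissible k: 4..5 (factorial args all ≥0)
  k=4: (−1)^0·1904.9409/(144)·0.5402^4·0.8415^4 = +0.565020
  k=5: (−1)^1·1904.9409/(240)·0.5402^2·0.8415^6 = -0.822642
d^4_{-3,1}(2.0002) = +0.565020 -0.822642 = -0.257622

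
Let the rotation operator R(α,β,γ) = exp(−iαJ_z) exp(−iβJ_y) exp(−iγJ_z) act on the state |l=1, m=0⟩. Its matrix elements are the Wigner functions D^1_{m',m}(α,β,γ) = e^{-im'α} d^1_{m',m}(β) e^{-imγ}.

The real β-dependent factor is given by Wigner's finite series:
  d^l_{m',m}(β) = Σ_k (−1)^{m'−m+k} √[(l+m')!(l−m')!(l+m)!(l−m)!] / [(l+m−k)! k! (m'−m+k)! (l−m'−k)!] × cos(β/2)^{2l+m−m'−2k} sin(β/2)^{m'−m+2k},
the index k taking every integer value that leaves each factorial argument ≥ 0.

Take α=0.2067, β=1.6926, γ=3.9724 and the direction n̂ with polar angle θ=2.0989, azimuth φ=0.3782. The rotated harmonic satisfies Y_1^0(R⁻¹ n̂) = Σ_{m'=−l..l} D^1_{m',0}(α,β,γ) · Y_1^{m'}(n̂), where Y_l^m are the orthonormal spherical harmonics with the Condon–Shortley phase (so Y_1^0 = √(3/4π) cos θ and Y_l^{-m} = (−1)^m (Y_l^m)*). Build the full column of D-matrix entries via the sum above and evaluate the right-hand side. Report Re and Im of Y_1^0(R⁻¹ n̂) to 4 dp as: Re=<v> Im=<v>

Re=0.4427 Im=0.0000

Need the full column D^1_{m',0} for m'=−1..1 at α=0.2067, β=1.6926, γ=3.9724.
cos(β/2)=0.662758, sin(β/2)=0.748833
d^1_{-1,0}: single k=1 term ⇒ +0.701868;  D = +0.686928+0.144045i
d^1_{0,0}: k∈[0..1] ⇒ +0.439249 -0.560751 = -0.121503;  D = -0.121503+0.000000i
d^1_{1,0}: single k=0 term ⇒ -0.701868;  D = -0.686928+0.144045i
Y_1^{m'}(θ=2.0989,φ=0.3782) and Σ D·Y over m':
  (+0.6869+0.1440i)·(+0.2773-0.1102i)  (-0.1215+0.0000i)·(-0.2462+0.0000i)  (-0.6869+0.1440i)·(-0.2773-0.1102i)
Y_1^0(R⁻¹ n̂) = +0.442680+0.000000i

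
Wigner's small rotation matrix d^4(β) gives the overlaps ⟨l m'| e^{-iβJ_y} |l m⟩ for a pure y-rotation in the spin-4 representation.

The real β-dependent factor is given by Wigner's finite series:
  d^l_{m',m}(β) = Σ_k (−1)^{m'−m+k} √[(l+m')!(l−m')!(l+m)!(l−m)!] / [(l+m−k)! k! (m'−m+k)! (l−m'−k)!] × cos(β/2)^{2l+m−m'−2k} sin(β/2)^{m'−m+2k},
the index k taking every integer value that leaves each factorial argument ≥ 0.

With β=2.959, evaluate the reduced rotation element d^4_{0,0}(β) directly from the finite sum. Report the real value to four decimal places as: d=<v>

d^4_{0,0}(β=2.959) via Wigner's sum:
c=cos(2.959/2)=0.091170, s=sin(2.959/2)=0.995835; N=√[24·24·24·24]=576.000000
Admissible k: 0..4 (factorial args all ≥0)
  k=0: (−1)^0·576.0000/(576)·0.0912^8·0.9958^0 = +0.000000
  k=1: (−1)^1·576.0000/(36)·0.0912^6·0.9958^2 = -0.000009
  k=2: (−1)^2·576.0000/(16)·0.0912^4·0.9958^4 = +0.002446
  k=3: (−1)^3·576.0000/(36)·0.0912^2·0.9958^6 = -0.129701
  k=4: (−1)^4·576.0000/(576)·0.0912^0·0.9958^8 = +0.967165
d^4_{0,0}(2.959) = +0.000000 -0.000009 +0.002446 -0.129701 +0.967165 = +0.839900

d=0.8399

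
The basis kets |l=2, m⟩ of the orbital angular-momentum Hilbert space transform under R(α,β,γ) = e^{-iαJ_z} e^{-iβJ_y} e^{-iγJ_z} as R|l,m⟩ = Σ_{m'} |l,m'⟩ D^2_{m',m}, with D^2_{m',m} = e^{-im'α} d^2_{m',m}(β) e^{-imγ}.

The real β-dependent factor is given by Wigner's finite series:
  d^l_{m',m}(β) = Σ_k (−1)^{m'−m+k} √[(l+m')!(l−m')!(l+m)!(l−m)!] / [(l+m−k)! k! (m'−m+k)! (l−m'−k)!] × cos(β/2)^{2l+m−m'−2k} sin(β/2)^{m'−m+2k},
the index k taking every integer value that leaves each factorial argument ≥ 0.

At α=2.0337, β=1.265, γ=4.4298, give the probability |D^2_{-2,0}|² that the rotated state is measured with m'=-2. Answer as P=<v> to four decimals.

First d^2_{-2,0}(β=1.265), then the phase factors e^{-i(-2)α} and e^{-i(0)γ}:
Half-angle: c=0.806552, s=0.591163. N=√(1·24·2·2)=9.797959
Admissible k: 2..2 (factorial args all ≥0)
  k=2: (−1)^0·9.7980/(4)·0.8066^2·0.5912^2 = +0.556871
d^2_{-2,0}(1.265) = +0.556871
|D^2_{-2,0}|² = |d^2_{-2,0}(β)|² = (+0.556871)² = 0.310106 (the z-rotation phases have unit modulus)

P=0.3101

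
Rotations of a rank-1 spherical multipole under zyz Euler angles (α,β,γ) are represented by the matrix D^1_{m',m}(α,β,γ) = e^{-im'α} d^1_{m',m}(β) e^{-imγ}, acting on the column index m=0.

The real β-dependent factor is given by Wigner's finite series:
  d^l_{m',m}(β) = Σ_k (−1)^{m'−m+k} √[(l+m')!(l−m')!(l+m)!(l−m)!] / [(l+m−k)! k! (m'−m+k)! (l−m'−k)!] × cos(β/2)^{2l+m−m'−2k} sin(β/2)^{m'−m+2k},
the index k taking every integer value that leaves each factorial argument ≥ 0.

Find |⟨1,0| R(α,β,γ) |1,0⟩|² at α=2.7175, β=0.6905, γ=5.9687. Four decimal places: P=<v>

D^1_{0,0}(2.7175,0.6905,5.9687) = e^{-i·0·2.7175}·d^1_{0,0}(0.6905)·e^{-i·0·5.9687}. Compute d first:
Half-angle: c=0.940991, s=0.338432. N=√(1·1·1·1)=1.000000
k: max(0,(0)−(0))=0 … min(1+(0),1−(0))=1
  k=0: (−1)^0·1.0000/(1)·0.9410^2·0.3384^0 = +0.885464
  k=1: (−1)^1·1.0000/(1)·0.9410^0·0.3384^2 = -0.114536
d^1_{0,0}(0.6905) = +0.885464 -0.114536 = +0.770928
|D^1_{0,0}|² = |d^1_{0,0}(β)|² = (+0.770928)² = 0.594329 (the z-rotation phases have unit modulus)

P=0.5943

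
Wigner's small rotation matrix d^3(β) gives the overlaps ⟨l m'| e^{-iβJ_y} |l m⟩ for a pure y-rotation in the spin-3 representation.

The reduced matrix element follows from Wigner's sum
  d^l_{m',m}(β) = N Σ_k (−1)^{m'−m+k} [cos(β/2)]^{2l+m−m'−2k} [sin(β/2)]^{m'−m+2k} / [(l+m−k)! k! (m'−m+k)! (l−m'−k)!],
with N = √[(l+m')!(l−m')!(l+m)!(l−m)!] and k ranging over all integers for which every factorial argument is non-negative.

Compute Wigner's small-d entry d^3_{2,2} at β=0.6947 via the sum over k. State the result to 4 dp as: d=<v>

d^3_{2,2}(β=0.6947) via Wigner's sum:
Half-angle: c=0.940278, s=0.340407. N=√(120·1·120·1)=120.000000
k: max(0,(2)−(2))=0 … min(3+(2),3−(2))=1
  k=0: (−1)^0·120.0000/(120)·0.9403^6·0.3404^0 = +0.691095
  k=1: (−1)^1·120.0000/(24)·0.9403^4·0.3404^2 = -0.452890
d^3_{2,2}(0.6947) = +0.691095 -0.452890 = +0.238205

d=0.2382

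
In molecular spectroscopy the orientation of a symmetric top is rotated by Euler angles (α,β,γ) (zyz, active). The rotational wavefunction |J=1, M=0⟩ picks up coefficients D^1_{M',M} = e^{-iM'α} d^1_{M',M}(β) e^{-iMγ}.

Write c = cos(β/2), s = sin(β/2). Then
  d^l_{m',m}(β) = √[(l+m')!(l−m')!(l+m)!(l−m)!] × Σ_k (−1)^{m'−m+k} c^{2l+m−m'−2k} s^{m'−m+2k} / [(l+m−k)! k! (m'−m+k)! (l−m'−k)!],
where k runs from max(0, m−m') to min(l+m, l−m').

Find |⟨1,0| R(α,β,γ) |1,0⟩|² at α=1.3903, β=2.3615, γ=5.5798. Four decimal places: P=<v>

P=0.5053

Split into d^1_{0,0}(β=2.3615) × two z-phases.
c=cos(2.3615/2)=0.380231, s=sin(2.3615/2)=0.924891; N=√[1·1·1·1]=1.000000
k∈{0,1} keeps every argument non-negative
  k=0: (−1)^0·1.0000/(1)·0.3802^2·0.9249^0 = +0.144576
  k=1: (−1)^1·1.0000/(1)·0.3802^0·0.9249^2 = -0.855424
d^1_{0,0}(2.3615) = +0.144576 -0.855424 = -0.710848
|D^1_{0,0}|² = |d^1_{0,0}(β)|² = (-0.710848)² = 0.505305 (the z-rotation phases have unit modulus)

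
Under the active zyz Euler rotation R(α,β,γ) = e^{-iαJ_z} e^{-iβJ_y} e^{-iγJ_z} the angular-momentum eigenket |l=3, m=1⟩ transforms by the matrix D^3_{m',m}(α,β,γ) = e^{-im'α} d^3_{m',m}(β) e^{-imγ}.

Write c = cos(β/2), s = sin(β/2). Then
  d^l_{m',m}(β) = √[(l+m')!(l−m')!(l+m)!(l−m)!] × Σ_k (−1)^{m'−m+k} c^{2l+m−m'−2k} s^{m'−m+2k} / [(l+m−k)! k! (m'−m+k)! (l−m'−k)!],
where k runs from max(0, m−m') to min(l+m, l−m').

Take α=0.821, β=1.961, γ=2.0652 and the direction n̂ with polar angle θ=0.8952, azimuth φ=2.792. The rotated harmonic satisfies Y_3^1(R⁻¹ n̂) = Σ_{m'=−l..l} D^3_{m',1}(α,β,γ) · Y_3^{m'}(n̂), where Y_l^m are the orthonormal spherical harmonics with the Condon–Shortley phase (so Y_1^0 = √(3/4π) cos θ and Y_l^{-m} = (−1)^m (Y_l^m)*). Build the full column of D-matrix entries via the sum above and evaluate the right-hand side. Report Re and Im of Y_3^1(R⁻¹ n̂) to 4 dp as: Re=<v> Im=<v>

Re=-0.0956 Im=-0.0074

Need the full column D^3_{m',1} for m'=−3..3 at α=0.821, β=1.961, γ=2.0652.
cos(β/2)=0.556607, sin(β/2)=0.830776
d^3_{-3,1}: single k=4 term ⇒ +0.571582;  D = +0.526950+0.221426i
d^3_{-2,1}: k∈[3..4] ⇒ +0.625357 -0.696575 = -0.071218;  D = -0.064935+0.029248i
d^3_{-1,1}: k∈[2..4] ⇒ +0.397479 -1.180655 +0.328778 = -0.454398;  D = -0.145780+0.430378i
d^3_{0,1}: k∈[1..3] ⇒ +0.153751 -1.027566 +0.763060 = -0.110755;  D = +0.052554+0.097493i
d^3_{1,1}: k∈[0..2] ⇒ +0.029737 -0.529972 +0.885491 = +0.385256;  D = -0.372760-0.097325i
d^3_{2,1}: k∈[0..1] ⇒ -0.140355 +0.625357 = +0.485002;  D = -0.409469+0.259926i
d^3_{3,1}: single k=0 term ⇒ +0.256572;  D = -0.046991+0.252232i
Y_3^{m'}(θ=0.8952,φ=2.792) and Σ D·Y over m':
  (+0.5270+0.2214i)·(-0.0989-0.1718i)  (-0.0649+0.0292i)·(+0.2979+0.2505i)  (-0.1458+0.4304i)·(-0.2264-0.0825i)  (+0.0526+0.0975i)·(-0.2438+0.0000i)  (-0.3728-0.0973i)·(+0.2264-0.0825i)  (-0.4095+0.2599i)·(+0.2979-0.2505i)  (-0.0470+0.2522i)·(+0.0989-0.1718i)
Y_3^1(R⁻¹ n̂) = -0.095574-0.007434i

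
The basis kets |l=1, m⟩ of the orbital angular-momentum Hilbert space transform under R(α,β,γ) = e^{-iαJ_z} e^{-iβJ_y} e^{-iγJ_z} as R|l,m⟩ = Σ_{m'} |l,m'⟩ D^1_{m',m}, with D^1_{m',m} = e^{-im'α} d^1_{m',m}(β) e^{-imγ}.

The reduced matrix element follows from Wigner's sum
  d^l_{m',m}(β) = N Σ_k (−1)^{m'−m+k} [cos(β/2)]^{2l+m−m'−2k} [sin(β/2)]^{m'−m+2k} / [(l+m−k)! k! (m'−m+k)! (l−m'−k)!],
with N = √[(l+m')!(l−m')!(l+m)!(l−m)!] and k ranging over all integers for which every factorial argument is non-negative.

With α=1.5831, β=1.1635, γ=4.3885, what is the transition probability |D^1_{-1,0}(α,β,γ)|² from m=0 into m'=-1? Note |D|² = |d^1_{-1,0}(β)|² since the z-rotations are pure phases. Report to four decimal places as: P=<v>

Split into d^1_{-1,0}(β=1.1635) × two z-phases.
Half-angle: c=0.835502, s=0.549487. N=√(1·2·1·1)=1.414214
k∈{1} keeps every argument non-negative
  k=1: (−1)^0·1.4142/(1)·0.8355^1·0.5495^1 = +0.649262
d^1_{-1,0}(1.1635) = +0.649262
|D^1_{-1,0}|² = |d^1_{-1,0}(β)|² = (+0.649262)² = 0.421541 (the z-rotation phases have unit modulus)

P=0.4215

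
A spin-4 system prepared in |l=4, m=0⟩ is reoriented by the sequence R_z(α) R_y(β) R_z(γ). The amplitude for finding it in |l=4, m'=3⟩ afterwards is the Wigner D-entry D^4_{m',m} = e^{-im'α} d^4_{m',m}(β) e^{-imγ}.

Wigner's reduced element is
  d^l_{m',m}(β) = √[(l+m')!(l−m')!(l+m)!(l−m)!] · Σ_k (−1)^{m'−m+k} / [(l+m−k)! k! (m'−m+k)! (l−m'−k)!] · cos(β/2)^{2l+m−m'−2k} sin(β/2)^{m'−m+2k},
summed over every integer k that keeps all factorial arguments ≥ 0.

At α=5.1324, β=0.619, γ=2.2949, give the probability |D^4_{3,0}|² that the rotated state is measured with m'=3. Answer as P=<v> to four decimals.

D^4_{3,0}(5.1324,0.619,2.2949) = e^{-i·3·5.1324}·d^4_{3,0}(0.619)·e^{-i·0·2.2949}. Compute d first:
With c≡cos(β/2)=0.952486 and s≡sin(β/2)=0.304582, N=[5040·1·24·24]^{1/2}=1703.830978
k∈{0,1} keeps every argument non-negative
  k=0: (−1)^3·1703.8310/(144)·0.9525^5·0.3046^3 = -0.262103
  k=1: (−1)^4·1703.8310/(144)·0.9525^3·0.3046^5 = +0.026802
d^4_{3,0}(0.619) = -0.262103 +0.026802 = -0.235301
|D^4_{3,0}|² = |d^4_{3,0}(β)|² = (-0.235301)² = 0.055367 (the z-rotation phases have unit modulus)

P=0.0554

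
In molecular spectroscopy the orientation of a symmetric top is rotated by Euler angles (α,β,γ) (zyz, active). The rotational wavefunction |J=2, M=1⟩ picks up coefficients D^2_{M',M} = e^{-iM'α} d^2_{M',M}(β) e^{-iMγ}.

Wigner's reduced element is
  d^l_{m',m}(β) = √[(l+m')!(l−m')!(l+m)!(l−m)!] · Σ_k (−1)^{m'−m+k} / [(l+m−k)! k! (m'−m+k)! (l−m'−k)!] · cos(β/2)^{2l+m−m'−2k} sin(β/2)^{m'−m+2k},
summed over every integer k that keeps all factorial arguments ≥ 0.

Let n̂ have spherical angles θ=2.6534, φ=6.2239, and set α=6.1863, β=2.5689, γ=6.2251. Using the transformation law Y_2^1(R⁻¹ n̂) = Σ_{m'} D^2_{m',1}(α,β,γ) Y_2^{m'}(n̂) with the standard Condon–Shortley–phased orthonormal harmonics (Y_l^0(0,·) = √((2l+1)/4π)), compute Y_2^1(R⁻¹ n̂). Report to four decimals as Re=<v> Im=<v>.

Re=-0.0643 Im=-0.0173

Need the full column D^2_{m',1} for m'=−2..2 at α=6.1863, β=2.5689, γ=6.2251.
cos(β/2)=0.282449, sin(β/2)=0.959282
d^2_{-2,1}: single k=3 term ⇒ +0.498666;  D = +0.494083-0.067454i
d^2_{-1,1}: k∈[2..3] ⇒ +0.220239 -0.846809 = -0.626570;  D = -0.626098+0.024305i
d^2_{0,1}: k∈[1..2] ⇒ +0.052947 -0.610738 = -0.557791;  D = -0.556850-0.032381i
d^2_{1,1}: k∈[0..1] ⇒ +0.006364 -0.220239 = -0.213875;  D = -0.211312-0.033012i
d^2_{2,1}: single k=0 term ⇒ -0.043231;  D = -0.041867-0.010773i
Y_2^{m'}(θ=2.6534,φ=6.2239) and Σ D·Y over m':
  (+0.4941-0.0675i)·(+0.0844+0.0101i)  (-0.6261+0.0243i)·(-0.3195-0.0190i)  (-0.5569-0.0324i)·(+0.4226+0.0000i)  (-0.2113-0.0330i)·(+0.3195-0.0190i)  (-0.0419-0.0108i)·(+0.0844-0.0101i)
Y_2^1(R⁻¹ n̂) = -0.064275-0.017331i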